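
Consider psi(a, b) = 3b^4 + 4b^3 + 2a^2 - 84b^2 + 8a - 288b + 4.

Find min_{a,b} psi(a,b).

psi(a,b) separates as P(a) + Q(b) + 4, so its minimum is min P + min Q + 4.
P'(a) = 4a + 8 vanishes at a ∈ {-2}; Q'(b) = 12(b - 4)(b + 2)(b + 3) vanishes at b ∈ {-3, -2, 4}.
Local minima of P (where P''>0): P(-2)=-8. Local minima of Q: Q(-3)=243, Q(4)=-1472.
So the global minimum of psi is P(-2) + Q(4) + 4 = -8 − 1472 + 4 = -1476, attained at (-2, 4).

-1476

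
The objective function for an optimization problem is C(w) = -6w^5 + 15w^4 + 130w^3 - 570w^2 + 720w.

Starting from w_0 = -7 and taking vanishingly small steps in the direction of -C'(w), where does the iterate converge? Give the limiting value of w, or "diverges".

C'(w) = -30(w - 3)(w - 2)(w - 1)(w + 4), so C'(-7) = -64800.
Gradient descent moves in the -C' direction, i.e. w is increasing.
The nearest critical point in that direction is w = -4, where C'' = 6300 > 0 (a local minimum). The iterate converges there.

-4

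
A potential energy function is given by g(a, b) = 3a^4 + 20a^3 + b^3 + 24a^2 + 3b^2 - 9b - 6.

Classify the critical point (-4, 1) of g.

The mixed partial ∂²g/∂a∂b is 0, so the Hessian at any point is diag(g_aa, g_bb) = diag(12(3a^2 + 10a + 4), 6(b + 1)).
At (-4, 1): H = diag(144, 12).
Both eigenvalues are positive, so H is positive definite: a local minimum.

local minimum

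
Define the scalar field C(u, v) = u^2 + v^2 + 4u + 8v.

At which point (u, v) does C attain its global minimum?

(-2, -4)

C(u,v) separates as P(u) + Q(v), so its minimum is min P + min Q.
P'(u) = 2u + 4 vanishes at u ∈ {-2}; Q'(v) = 2v + 8 vanishes at v ∈ {-4}.
Local minima of P (where P''>0): P(-2)=-4. Local minima of Q: Q(-4)=-16.
So the global minimum of C is P(-2) + Q(-4) = -4 − 16 = -20, attained at (-2, -4).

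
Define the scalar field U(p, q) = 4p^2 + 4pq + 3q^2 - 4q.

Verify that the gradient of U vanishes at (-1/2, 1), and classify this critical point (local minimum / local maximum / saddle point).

local minimum

∇U = (8p + 4q, 4p + 6q - 4); substituting (-1/2, 1) gives ∇U = (0, 0), so (-1/2, 1) is indeed a critical point.
The Hessian of U is constant: H = [[8, 4], [4, 6]].
det(H) = 8·6 − 4² = 32.
det(H) > 0 and tr(H) = 14 > 0, so H is positive definite and the point is a local minimum.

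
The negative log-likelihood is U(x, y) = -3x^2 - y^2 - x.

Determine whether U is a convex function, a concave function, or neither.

U is quadratic, so its Hessian is the constant matrix H = [[-6, 0], [0, -2]].
det(H) = 12, tr(H) = -8.
det(H) > 0 and tr(H) < 0, so H is negative definite everywhere: concave.

concave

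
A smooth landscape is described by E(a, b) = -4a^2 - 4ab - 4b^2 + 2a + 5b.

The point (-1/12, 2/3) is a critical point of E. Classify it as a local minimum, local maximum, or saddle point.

The Hessian of E is constant: H = [[-8, -4], [-4, -8]].
det(H) = (-8)·(-8) − (-4)² = 48.
det(H) > 0 and tr(H) = -16 < 0, so H is negative definite and the point is a local maximum.

local maximum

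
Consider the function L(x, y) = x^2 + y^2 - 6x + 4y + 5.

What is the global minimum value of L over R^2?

-8

L(x,y) separates as P(x) + Q(y) + 5, so its minimum is min P + min Q + 5.
P'(x) = 2x - 6 vanishes at x ∈ {3}; Q'(y) = 2y + 4 vanishes at y ∈ {-2}.
Local minima of P (where P''>0): P(3)=-9. Local minima of Q: Q(-2)=-4.
So the global minimum of L is P(3) + Q(-2) + 5 = -9 − 4 + 5 = -8, attained at (3, -2).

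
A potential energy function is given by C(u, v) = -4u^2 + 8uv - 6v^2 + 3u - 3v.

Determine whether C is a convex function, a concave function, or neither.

C is quadratic, so its Hessian is the constant matrix H = [[-8, 8], [8, -12]].
det(H) = 32, tr(H) = -20.
det(H) > 0 and tr(H) < 0, so H is negative definite everywhere: concave.

concave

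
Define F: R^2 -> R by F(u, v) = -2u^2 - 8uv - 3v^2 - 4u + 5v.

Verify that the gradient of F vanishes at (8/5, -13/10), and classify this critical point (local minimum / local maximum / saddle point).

∇F = (-4u - 8v - 4, -8u - 6v + 5); substituting (8/5, -13/10) gives ∇F = (0, 0), so (8/5, -13/10) is indeed a critical point.
The Hessian of F is constant: H = [[-4, -8], [-8, -6]].
det(H) = (-4)·(-6) − (-8)² = -40.
Since det(H) < 0, H is indefinite and the critical point is a saddle point.

saddle point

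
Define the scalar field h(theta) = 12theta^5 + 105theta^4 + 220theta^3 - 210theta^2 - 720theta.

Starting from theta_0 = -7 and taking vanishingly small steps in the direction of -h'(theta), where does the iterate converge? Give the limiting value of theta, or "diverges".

h'(theta) = 60(theta - 1)(theta + 1)(theta + 3)(theta + 4), so h'(-7) = 34560.
Gradient descent moves in the -h' direction, i.e. theta is decreasing.
There is no critical point below theta=-7, and h' keeps the same sign, so the iterate runs off to −∞.

diverges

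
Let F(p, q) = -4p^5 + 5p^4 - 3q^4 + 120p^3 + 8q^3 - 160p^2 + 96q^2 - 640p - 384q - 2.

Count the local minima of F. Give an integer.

2

F separates as a function of p plus a function of q, so ∇F=0 decouples.
∂F/∂p = -20(p - 4)(p - 2)(p + 1)(p + 4) = 0 at p ∈ {-4, -1, 2, 4}; ∂F/∂q = -12(q - 4)(q - 2)(q + 4) = 0 at q ∈ {-4, 2, 4}.
The Hessian is diagonal: diag(F_pp, F_qq). Second derivatives: F_pp(-4)=2880, F_pp(-1)=-900, F_pp(2)=720, F_pp(4)=-1600; F_qq(-4)=-576, F_qq(2)=144, F_qq(4)=-192.
Local minima occur where both diagonal entries positive: (-4, 2), (2, 2). Count: 2.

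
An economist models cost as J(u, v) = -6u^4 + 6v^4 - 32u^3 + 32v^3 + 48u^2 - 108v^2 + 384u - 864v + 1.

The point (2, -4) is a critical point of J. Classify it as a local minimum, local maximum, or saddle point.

The mixed partial ∂²J/∂u∂v is 0, so the Hessian at any point is diag(J_uu, J_vv) = diag(24(-3u^2 - 8u + 4), 24(3v^2 + 8v - 9)).
At (2, -4): H = diag(-576, 168).
The eigenvalues have opposite signs, so H is indefinite: a saddle point.

saddle point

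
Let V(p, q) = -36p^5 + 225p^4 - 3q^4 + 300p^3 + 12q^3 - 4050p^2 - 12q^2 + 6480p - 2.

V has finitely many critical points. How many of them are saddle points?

6

V separates as a function of p plus a function of q, so ∇V=0 decouples.
∂V/∂p = -180(p - 4)(p - 3)(p - 1)(p + 3) = 0 at p ∈ {-3, 1, 3, 4}; ∂V/∂q = -12q(q - 2)(q - 1) = 0 at q ∈ {0, 1, 2}.
The Hessian is diagonal: diag(V_pp, V_qq). Second derivatives: V_pp(-3)=30240, V_pp(1)=-4320, V_pp(3)=2160, V_pp(4)=-3780; V_qq(0)=-24, V_qq(1)=12, V_qq(2)=-24.
Saddle points occur where the two diagonal entries have opposite signs: (-3, 0), (-3, 2), (1, 1), (3, 0), (3, 2), (4, 1). Count: 6.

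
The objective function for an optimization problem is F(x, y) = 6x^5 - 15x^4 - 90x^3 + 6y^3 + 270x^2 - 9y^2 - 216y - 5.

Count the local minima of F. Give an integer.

2

F separates as a function of x plus a function of y, so ∇F=0 decouples.
∂F/∂x = 30x(x - 3)(x - 2)(x + 3) = 0 at x ∈ {-3, 0, 2, 3}; ∂F/∂y = 18(y - 4)(y + 3) = 0 at y ∈ {-3, 4}.
The Hessian is diagonal: diag(F_xx, F_yy). Second derivatives: F_xx(-3)=-2700, F_xx(0)=540, F_xx(2)=-300, F_xx(3)=540; F_yy(-3)=-126, F_yy(4)=126.
Local minima occur where both diagonal entries positive: (0, 4), (3, 4). Count: 2.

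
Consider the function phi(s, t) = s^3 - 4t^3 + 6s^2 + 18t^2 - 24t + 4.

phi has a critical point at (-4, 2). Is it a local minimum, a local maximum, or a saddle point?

The mixed partial ∂²phi/∂s∂t is 0, so the Hessian at any point is diag(phi_ss, phi_tt) = diag(6(s + 2), 12(-2t + 3)).
At (-4, 2): H = diag(-12, -12).
Both eigenvalues are negative, so H is negative definite: a local maximum.

local maximum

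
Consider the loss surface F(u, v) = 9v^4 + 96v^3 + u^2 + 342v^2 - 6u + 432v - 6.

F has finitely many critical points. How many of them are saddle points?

1

F separates as a function of u plus a function of v, so ∇F=0 decouples.
∂F/∂u = 2(u - 3) = 0 at u ∈ {3}; ∂F/∂v = 36(v + 1)(v + 3)(v + 4) = 0 at v ∈ {-4, -3, -1}.
The Hessian is diagonal: diag(F_uu, F_vv). Second derivatives: F_uu(3)=2; F_vv(-4)=108, F_vv(-3)=-72, F_vv(-1)=216.
Saddle points occur where the two diagonal entries have opposite signs: (3, -3). Count: 1.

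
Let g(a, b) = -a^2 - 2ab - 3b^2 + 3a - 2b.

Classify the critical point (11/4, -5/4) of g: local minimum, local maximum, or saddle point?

local maximum

The Hessian of g is constant: H = [[-2, -2], [-2, -6]].
det(H) = (-2)·(-6) − (-2)² = 8.
det(H) > 0 and tr(H) = -8 < 0, so H is negative definite and the point is a local maximum.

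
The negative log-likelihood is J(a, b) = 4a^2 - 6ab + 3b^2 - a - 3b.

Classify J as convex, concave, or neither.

convex

J is quadratic, so its Hessian is the constant matrix H = [[8, -6], [-6, 6]].
det(H) = 12, tr(H) = 14.
det(H) > 0 and tr(H) > 0, so H is positive definite everywhere: convex.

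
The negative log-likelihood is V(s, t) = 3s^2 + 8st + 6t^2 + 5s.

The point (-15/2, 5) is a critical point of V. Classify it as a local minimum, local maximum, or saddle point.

local minimum

The Hessian of V is constant: H = [[6, 8], [8, 12]].
det(H) = 6·12 − 8² = 8.
det(H) > 0 and tr(H) = 18 > 0, so H is positive definite and the point is a local minimum.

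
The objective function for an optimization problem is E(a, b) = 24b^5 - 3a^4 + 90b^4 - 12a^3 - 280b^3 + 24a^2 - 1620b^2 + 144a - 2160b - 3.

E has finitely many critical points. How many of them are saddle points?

E separates as a function of a plus a function of b, so ∇E=0 decouples.
∂E/∂a = -12(a - 2)(a + 2)(a + 3) = 0 at a ∈ {-3, -2, 2}; ∂E/∂b = 120(b - 3)(b + 1)(b + 2)(b + 3) = 0 at b ∈ {-3, -2, -1, 3}.
The Hessian is diagonal: diag(E_aa, E_bb). Second derivatives: E_aa(-3)=-60, E_aa(-2)=48, E_aa(2)=-240; E_bb(-3)=-1440, E_bb(-2)=600, E_bb(-1)=-960, E_bb(3)=14400.
Saddle points occur where the two diagonal entries have opposite signs: (-3, -2), (-3, 3), (-2, -3), (-2, -1), (2, -2), (2, 3). Count: 6.

6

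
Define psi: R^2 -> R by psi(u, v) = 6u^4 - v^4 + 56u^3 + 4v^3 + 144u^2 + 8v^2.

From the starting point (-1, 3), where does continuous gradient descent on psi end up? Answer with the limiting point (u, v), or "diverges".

psi is separable, so gradient descent decouples: u follows -∂psi/∂u, v follows -∂psi/∂v.
∂psi/∂u = 24u(u + 3)(u + 4); at u=-1 this is -144, so u increases.
∂psi/∂v = -4v(v - 4)(v + 1); at v=3 this is 48, so v decreases.
u converges to its nearest critical value 0 (a local min of the u-part); v converges to 0. The iterate converges to (0, 0).

(0, 0)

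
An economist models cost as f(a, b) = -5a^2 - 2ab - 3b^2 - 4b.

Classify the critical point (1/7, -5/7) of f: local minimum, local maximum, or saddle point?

local maximum

The Hessian of f is constant: H = [[-10, -2], [-2, -6]].
det(H) = (-10)·(-6) − (-2)² = 56.
det(H) > 0 and tr(H) = -16 < 0, so H is negative definite and the point is a local maximum.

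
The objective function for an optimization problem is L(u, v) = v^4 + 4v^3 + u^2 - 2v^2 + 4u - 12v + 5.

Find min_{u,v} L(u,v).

L(u,v) separates as P(u) + Q(v) + 5, so its minimum is min P + min Q + 5.
P'(u) = 2u + 4 vanishes at u ∈ {-2}; Q'(v) = 4(v - 1)(v + 1)(v + 3) vanishes at v ∈ {-3, -1, 1}.
Local minima of P (where P''>0): P(-2)=-4. Local minima of Q: Q(-3)=-9, Q(1)=-9.
So the global minimum of L is P(-2) + Q(-3) + 5 = -4 − 9 + 5 = -8, attained at (-2, -3).

-8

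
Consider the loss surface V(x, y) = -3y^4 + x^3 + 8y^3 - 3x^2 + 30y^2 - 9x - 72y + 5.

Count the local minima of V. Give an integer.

V separates as a function of x plus a function of y, so ∇V=0 decouples.
∂V/∂x = 3(x - 3)(x + 1) = 0 at x ∈ {-1, 3}; ∂V/∂y = -12(y - 3)(y - 1)(y + 2) = 0 at y ∈ {-2, 1, 3}.
The Hessian is diagonal: diag(V_xx, V_yy). Second derivatives: V_xx(-1)=-12, V_xx(3)=12; V_yy(-2)=-180, V_yy(1)=72, V_yy(3)=-120.
Local minima occur where both diagonal entries positive: (3, 1). Count: 1.

1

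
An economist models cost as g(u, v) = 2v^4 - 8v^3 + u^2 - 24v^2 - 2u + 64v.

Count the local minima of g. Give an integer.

2

g separates as a function of u plus a function of v, so ∇g=0 decouples.
∂g/∂u = 2(u - 1) = 0 at u ∈ {1}; ∂g/∂v = 8(v - 4)(v - 1)(v + 2) = 0 at v ∈ {-2, 1, 4}.
The Hessian is diagonal: diag(g_uu, g_vv). Second derivatives: g_uu(1)=2; g_vv(-2)=144, g_vv(1)=-72, g_vv(4)=144.
Local minima occur where both diagonal entries positive: (1, -2), (1, 4). Count: 2.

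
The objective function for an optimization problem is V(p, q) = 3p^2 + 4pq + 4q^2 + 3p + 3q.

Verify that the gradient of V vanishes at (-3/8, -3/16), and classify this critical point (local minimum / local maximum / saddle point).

local minimum

∇V = (6p + 4q + 3, 4p + 8q + 3); substituting (-3/8, -3/16) gives ∇V = (0, 0), so (-3/8, -3/16) is indeed a critical point.
The Hessian of V is constant: H = [[6, 4], [4, 8]].
det(H) = 6·8 − 4² = 32.
det(H) > 0 and tr(H) = 14 > 0, so H is positive definite and the point is a local minimum.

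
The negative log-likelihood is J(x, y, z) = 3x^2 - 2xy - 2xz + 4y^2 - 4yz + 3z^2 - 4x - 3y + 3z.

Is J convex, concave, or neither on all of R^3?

J is quadratic, so its Hessian is the constant matrix H = [[6, -2, -2], [-2, 8, -4], [-2, -4, 6]].
Leading principal minors: 6, 44, 104.
All positive ⇒ H ≻ 0 ⇒ convex.

convex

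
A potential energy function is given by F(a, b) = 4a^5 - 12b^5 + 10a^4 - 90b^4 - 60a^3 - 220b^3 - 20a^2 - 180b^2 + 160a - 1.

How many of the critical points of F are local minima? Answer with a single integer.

4

F separates as a function of a plus a function of b, so ∇F=0 decouples.
∂F/∂a = 20(a - 2)(a - 1)(a + 1)(a + 4) = 0 at a ∈ {-4, -1, 1, 2}; ∂F/∂b = -60b(b + 1)(b + 2)(b + 3) = 0 at b ∈ {-3, -2, -1, 0}.
The Hessian is diagonal: diag(F_aa, F_bb). Second derivatives: F_aa(-4)=-1800, F_aa(-1)=360, F_aa(1)=-200, F_aa(2)=360; F_bb(-3)=360, F_bb(-2)=-120, F_bb(-1)=120, F_bb(0)=-360.
Local minima occur where both diagonal entries positive: (-1, -3), (-1, -1), (2, -3), (2, -1). Count: 4.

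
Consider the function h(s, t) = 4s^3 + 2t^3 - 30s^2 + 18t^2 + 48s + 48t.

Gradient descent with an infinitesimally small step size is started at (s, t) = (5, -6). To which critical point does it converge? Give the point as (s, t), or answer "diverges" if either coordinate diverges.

h is separable, so gradient descent decouples: s follows -∂h/∂s, t follows -∂h/∂t.
∂h/∂s = 12(s - 4)(s - 1); at s=5 this is 48, so s decreases.
∂h/∂t = 6(t + 2)(t + 4); at t=-6 this is 48, so t decreases.
The t-coordinate has no critical point in that direction and runs off to infinity.

diverges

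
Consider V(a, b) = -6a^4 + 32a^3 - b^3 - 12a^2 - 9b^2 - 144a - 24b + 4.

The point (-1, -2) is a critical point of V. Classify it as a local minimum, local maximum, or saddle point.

The mixed partial ∂²V/∂a∂b is 0, so the Hessian at any point is diag(V_aa, V_bb) = diag(24(-3a^2 + 8a - 1), -6(b + 3)).
At (-1, -2): H = diag(-288, -6).
Both eigenvalues are negative, so H is negative definite: a local maximum.

local maximum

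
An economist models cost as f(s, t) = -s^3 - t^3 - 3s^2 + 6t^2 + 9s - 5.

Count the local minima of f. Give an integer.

f separates as a function of s plus a function of t, so ∇f=0 decouples.
∂f/∂s = -3(s - 1)(s + 3) = 0 at s ∈ {-3, 1}; ∂f/∂t = -3t(t - 4) = 0 at t ∈ {0, 4}.
The Hessian is diagonal: diag(f_ss, f_tt). Second derivatives: f_ss(-3)=12, f_ss(1)=-12; f_tt(0)=12, f_tt(4)=-12.
Local minima occur where both diagonal entries positive: (-3, 0). Count: 1.

1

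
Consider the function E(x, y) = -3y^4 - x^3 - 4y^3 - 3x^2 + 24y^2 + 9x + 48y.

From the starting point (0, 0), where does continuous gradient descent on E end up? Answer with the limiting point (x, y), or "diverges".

(-3, -1)

E is separable, so gradient descent decouples: x follows -∂E/∂x, y follows -∂E/∂y.
∂E/∂x = -3(x - 1)(x + 3); at x=0 this is 9, so x decreases.
∂E/∂y = -12(y - 2)(y + 1)(y + 2); at y=0 this is 48, so y decreases.
x converges to its nearest critical value -3 (a local min of the x-part); y converges to -1. The iterate converges to (-3, -1).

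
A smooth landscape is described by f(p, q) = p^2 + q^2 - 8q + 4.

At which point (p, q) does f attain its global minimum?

(0, 4)

f(p,q) separates as A(p) + B(q) + 4, so its minimum is min A + min B + 4.
A'(p) = 2p vanishes at p ∈ {0}; B'(q) = 2q - 8 vanishes at q ∈ {4}.
Local minima of A (where A''>0): A(0)=0. Local minima of B: B(4)=-16.
So the global minimum of f is A(0) + B(4) + 4 = 0 − 16 + 4 = -12, attained at (0, 4).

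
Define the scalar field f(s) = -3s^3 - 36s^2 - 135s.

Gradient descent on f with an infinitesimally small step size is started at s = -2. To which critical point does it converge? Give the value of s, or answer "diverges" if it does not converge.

diverges

f'(s) = -9(s + 3)(s + 5), so f'(-2) = -27.
Gradient descent moves in the -f' direction, i.e. s is increasing.
There is no critical point above s=-2, and f' keeps the same sign, so the iterate runs off to +∞.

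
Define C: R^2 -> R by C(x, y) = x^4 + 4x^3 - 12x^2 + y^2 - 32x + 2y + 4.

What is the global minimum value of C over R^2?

-61

C(x,y) separates as P(x) + Q(y) + 4, so its minimum is min P + min Q + 4.
P'(x) = 4(x - 2)(x + 1)(x + 4) vanishes at x ∈ {-4, -1, 2}; Q'(y) = 2y + 2 vanishes at y ∈ {-1}.
Local minima of P (where P''>0): P(-4)=-64, P(2)=-64. Local minima of Q: Q(-1)=-1.
So the global minimum of C is P(-4) + Q(-1) + 4 = -64 − 1 + 4 = -61, attained at (-4, -1).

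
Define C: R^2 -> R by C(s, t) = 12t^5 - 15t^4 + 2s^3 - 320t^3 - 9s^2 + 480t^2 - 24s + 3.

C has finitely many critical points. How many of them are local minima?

2

C separates as a function of s plus a function of t, so ∇C=0 decouples.
∂C/∂s = 6(s - 4)(s + 1) = 0 at s ∈ {-1, 4}; ∂C/∂t = 60t(t - 4)(t - 1)(t + 4) = 0 at t ∈ {-4, 0, 1, 4}.
The Hessian is diagonal: diag(C_ss, C_tt). Second derivatives: C_ss(-1)=-30, C_ss(4)=30; C_tt(-4)=-9600, C_tt(0)=960, C_tt(1)=-900, C_tt(4)=5760.
Local minima occur where both diagonal entries positive: (4, 0), (4, 4). Count: 2.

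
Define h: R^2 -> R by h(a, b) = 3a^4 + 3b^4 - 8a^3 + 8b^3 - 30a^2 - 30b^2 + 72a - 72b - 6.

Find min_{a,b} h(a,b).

-310

h(a,b) separates as P(a) + Q(b) − 6, so its minimum is min P + min Q − 6.
P'(a) = 12(a - 3)(a - 1)(a + 2) vanishes at a ∈ {-2, 1, 3}; Q'(b) = 12(b - 2)(b + 1)(b + 3) vanishes at b ∈ {-3, -1, 2}.
Local minima of P (where P''>0): P(-2)=-152, P(3)=-27. Local minima of Q: Q(-3)=-27, Q(2)=-152.
So the global minimum of h is P(-2) + Q(2) − 6 = -152 − 152 − 6 = -310, attained at (-2, 2).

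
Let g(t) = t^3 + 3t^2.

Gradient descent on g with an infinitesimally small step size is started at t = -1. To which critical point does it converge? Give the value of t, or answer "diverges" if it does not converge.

g'(t) = 3t(t + 2), so g'(-1) = -3.
Gradient descent moves in the -g' direction, i.e. t is increasing.
The nearest critical point in that direction is t = 0, where g'' = 6 > 0 (a local minimum). The iterate converges there.

0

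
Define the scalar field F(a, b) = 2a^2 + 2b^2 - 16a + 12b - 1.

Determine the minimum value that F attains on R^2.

-51

F(a,b) separates as P(a) + Q(b) − 1, so its minimum is min P + min Q − 1.
P'(a) = 4a - 16 vanishes at a ∈ {4}; Q'(b) = 4b + 12 vanishes at b ∈ {-3}.
Local minima of P (where P''>0): P(4)=-32. Local minima of Q: Q(-3)=-18.
So the global minimum of F is P(4) + Q(-3) − 1 = -32 − 18 − 1 = -51, attained at (4, -3).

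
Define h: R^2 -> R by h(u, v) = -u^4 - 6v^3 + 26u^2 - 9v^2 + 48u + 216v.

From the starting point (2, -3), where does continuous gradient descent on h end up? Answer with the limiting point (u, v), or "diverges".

(-1, -4)

h is separable, so gradient descent decouples: u follows -∂h/∂u, v follows -∂h/∂v.
∂h/∂u = -4(u - 4)(u + 1)(u + 3); at u=2 this is 120, so u decreases.
∂h/∂v = -18(v - 3)(v + 4); at v=-3 this is 108, so v decreases.
u converges to its nearest critical value -1 (a local min of the u-part); v converges to -4. The iterate converges to (-1, -4).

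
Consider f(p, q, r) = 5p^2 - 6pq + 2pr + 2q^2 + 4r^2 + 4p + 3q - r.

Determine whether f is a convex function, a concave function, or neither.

f is quadratic, so its Hessian is the constant matrix H = [[10, -6, 2], [-6, 4, 0], [2, 0, 8]].
Leading principal minors: 10, 4, 16.
All positive ⇒ H ≻ 0 ⇒ convex.

convex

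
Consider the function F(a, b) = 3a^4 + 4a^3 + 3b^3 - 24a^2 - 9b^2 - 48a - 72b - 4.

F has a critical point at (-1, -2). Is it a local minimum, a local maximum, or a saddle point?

The mixed partial ∂²F/∂a∂b is 0, so the Hessian at any point is diag(F_aa, F_bb) = diag(12(3a^2 + 2a - 4), 18(b - 1)).
At (-1, -2): H = diag(-36, -54).
Both eigenvalues are negative, so H is negative definite: a local maximum.

local maximum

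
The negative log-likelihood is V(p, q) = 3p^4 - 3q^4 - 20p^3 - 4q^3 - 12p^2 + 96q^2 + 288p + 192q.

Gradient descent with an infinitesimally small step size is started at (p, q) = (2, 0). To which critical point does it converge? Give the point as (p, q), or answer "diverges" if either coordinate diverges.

V is separable, so gradient descent decouples: p follows -∂V/∂p, q follows -∂V/∂q.
∂V/∂p = 12(p - 4)(p - 3)(p + 2); at p=2 this is 96, so p decreases.
∂V/∂q = -12(q - 4)(q + 1)(q + 4); at q=0 this is 192, so q decreases.
p converges to its nearest critical value -2 (a local min of the p-part); q converges to -1. The iterate converges to (-2, -1).

(-2, -1)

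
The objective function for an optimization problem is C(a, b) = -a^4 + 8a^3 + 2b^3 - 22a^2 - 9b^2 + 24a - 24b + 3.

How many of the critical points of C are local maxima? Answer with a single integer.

2

C separates as a function of a plus a function of b, so ∇C=0 decouples.
∂C/∂a = -4(a - 3)(a - 2)(a - 1) = 0 at a ∈ {1, 2, 3}; ∂C/∂b = 6(b - 4)(b + 1) = 0 at b ∈ {-1, 4}.
The Hessian is diagonal: diag(C_aa, C_bb). Second derivatives: C_aa(1)=-8, C_aa(2)=4, C_aa(3)=-8; C_bb(-1)=-30, C_bb(4)=30.
Local maxima occur where both diagonal entries negative: (1, -1), (3, -1). Count: 2.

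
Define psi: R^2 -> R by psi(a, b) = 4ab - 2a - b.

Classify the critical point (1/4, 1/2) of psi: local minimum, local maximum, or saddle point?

The Hessian of psi is constant: H = [[0, 4], [4, 0]].
det(H) = 0·0 − 4² = -16.
Since det(H) < 0, H is indefinite and the critical point is a saddle point.

saddle point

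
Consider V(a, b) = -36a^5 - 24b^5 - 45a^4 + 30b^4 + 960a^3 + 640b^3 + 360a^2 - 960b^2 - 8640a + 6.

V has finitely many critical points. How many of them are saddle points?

V separates as a function of a plus a function of b, so ∇V=0 decouples.
∂V/∂a = -180(a - 3)(a - 2)(a + 2)(a + 4) = 0 at a ∈ {-4, -2, 2, 3}; ∂V/∂b = -120b(b - 4)(b - 1)(b + 4) = 0 at b ∈ {-4, 0, 1, 4}.
The Hessian is diagonal: diag(V_aa, V_bb). Second derivatives: V_aa(-4)=15120, V_aa(-2)=-7200, V_aa(2)=4320, V_aa(3)=-6300; V_bb(-4)=19200, V_bb(0)=-1920, V_bb(1)=1800, V_bb(4)=-11520.
Saddle points occur where the two diagonal entries have opposite signs: (-4, 0), (-4, 4), (-2, -4), (-2, 1), (2, 0), (2, 4), (3, -4), (3, 1). Count: 8.

8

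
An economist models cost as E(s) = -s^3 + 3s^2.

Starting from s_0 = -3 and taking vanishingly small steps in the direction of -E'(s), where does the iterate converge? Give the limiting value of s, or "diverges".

E'(s) = -3s(s - 2), so E'(-3) = -45.
Gradient descent moves in the -E' direction, i.e. s is increasing.
The nearest critical point in that direction is s = 0, where E'' = 6 > 0 (a local minimum). The iterate converges there.

0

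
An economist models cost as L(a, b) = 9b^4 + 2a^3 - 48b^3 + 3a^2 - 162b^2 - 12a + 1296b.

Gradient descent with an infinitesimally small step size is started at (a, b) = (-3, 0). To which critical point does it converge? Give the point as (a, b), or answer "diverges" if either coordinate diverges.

diverges

L is separable, so gradient descent decouples: a follows -∂L/∂a, b follows -∂L/∂b.
∂L/∂a = 6(a - 1)(a + 2); at a=-3 this is 24, so a decreases.
∂L/∂b = 36(b - 4)(b - 3)(b + 3); at b=0 this is 1296, so b decreases.
The a-coordinate has no critical point in that direction and runs off to infinity.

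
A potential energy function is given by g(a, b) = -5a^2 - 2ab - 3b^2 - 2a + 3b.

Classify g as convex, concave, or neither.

g is quadratic, so its Hessian is the constant matrix H = [[-10, -2], [-2, -6]].
det(H) = 56, tr(H) = -16.
det(H) > 0 and tr(H) < 0, so H is negative definite everywhere: concave.

concave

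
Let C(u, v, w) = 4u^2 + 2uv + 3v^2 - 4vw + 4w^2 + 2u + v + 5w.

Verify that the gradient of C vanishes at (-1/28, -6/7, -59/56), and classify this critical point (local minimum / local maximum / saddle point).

local minimum

∇C = (8u + 2v + 2, 2u + 6v - 4w + 1, -4v + 8w + 5); substituting (-1/28, -6/7, -59/56) gives ∇C = (0, 0, 0), so (-1/28, -6/7, -59/56) is indeed a critical point.
The Hessian is constant: H = [[8, 2, 0], [2, 6, -4], [0, -4, 8]].
Leading principal minors: Δ₁ = 8, Δ₂ = 44, Δ₃ = 224.
All leading minors are positive, so H is positive definite: a local minimum.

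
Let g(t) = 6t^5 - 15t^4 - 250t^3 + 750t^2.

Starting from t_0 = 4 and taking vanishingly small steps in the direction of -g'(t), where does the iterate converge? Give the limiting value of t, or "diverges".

5

g'(t) = 30t(t - 5)(t - 2)(t + 5), so g'(4) = -2160.
Gradient descent moves in the -g' direction, i.e. t is increasing.
The nearest critical point in that direction is t = 5, where g'' = 4500 > 0 (a local minimum). The iterate converges there.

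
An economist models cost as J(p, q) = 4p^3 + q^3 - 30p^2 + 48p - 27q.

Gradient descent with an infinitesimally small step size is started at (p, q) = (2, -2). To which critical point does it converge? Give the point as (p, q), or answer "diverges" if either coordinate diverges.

(4, 3)

J is separable, so gradient descent decouples: p follows -∂J/∂p, q follows -∂J/∂q.
∂J/∂p = 12(p - 4)(p - 1); at p=2 this is -24, so p increases.
∂J/∂q = 3(q - 3)(q + 3); at q=-2 this is -15, so q increases.
p converges to its nearest critical value 4 (a local min of the p-part); q converges to 3. The iterate converges to (4, 3).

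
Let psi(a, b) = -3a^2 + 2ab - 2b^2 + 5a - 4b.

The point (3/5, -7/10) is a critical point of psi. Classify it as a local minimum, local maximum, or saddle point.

The Hessian of psi is constant: H = [[-6, 2], [2, -4]].
det(H) = (-6)·(-4) − 2² = 20.
det(H) > 0 and tr(H) = -10 < 0, so H is negative definite and the point is a local maximum.

local maximum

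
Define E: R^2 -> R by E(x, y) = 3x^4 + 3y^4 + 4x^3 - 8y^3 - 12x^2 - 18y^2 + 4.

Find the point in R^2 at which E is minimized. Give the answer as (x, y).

E(x,y) separates as P(x) + Q(y) + 4, so its minimum is min P + min Q + 4.
P'(x) = 12x(x - 1)(x + 2) vanishes at x ∈ {-2, 0, 1}; Q'(y) = 12y(y - 3)(y + 1) vanishes at y ∈ {-1, 0, 3}.
Local minima of P (where P''>0): P(-2)=-32, P(1)=-5. Local minima of Q: Q(-1)=-7, Q(3)=-135.
So the global minimum of E is P(-2) + Q(3) + 4 = -32 − 135 + 4 = -163, attained at (-2, 3).

(-2, 3)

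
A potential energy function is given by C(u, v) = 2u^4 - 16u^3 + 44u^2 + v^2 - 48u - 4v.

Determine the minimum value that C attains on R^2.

-22

C(u,v) separates as P(u) + Q(v), so its minimum is min P + min Q.
P'(u) = 8(u - 3)(u - 2)(u - 1) vanishes at u ∈ {1, 2, 3}; Q'(v) = 2v - 4 vanishes at v ∈ {2}.
Local minima of P (where P''>0): P(1)=-18, P(3)=-18. Local minima of Q: Q(2)=-4.
So the global minimum of C is P(1) + Q(2) = -18 − 4 = -22, attained at (1, 2).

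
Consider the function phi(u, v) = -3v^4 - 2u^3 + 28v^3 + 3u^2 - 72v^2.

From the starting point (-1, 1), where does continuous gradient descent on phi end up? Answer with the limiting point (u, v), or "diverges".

(0, 3)

phi is separable, so gradient descent decouples: u follows -∂phi/∂u, v follows -∂phi/∂v.
∂phi/∂u = -6u(u - 1); at u=-1 this is -12, so u increases.
∂phi/∂v = -12v(v - 4)(v - 3); at v=1 this is -72, so v increases.
u converges to its nearest critical value 0 (a local min of the u-part); v converges to 3. The iterate converges to (0, 3).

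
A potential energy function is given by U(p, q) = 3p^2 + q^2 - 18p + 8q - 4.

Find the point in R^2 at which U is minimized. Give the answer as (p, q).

(3, -4)

U(p,q) separates as A(p) + B(q) − 4, so its minimum is min A + min B − 4.
A'(p) = 6p - 18 vanishes at p ∈ {3}; B'(q) = 2q + 8 vanishes at q ∈ {-4}.
Local minima of A (where A''>0): A(3)=-27. Local minima of B: B(-4)=-16.
So the global minimum of U is A(3) + B(-4) − 4 = -27 − 16 − 4 = -47, attained at (3, -4).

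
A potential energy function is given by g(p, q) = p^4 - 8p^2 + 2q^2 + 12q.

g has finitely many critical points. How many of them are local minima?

2

g separates as a function of p plus a function of q, so ∇g=0 decouples.
∂g/∂p = 4p(p - 2)(p + 2) = 0 at p ∈ {-2, 0, 2}; ∂g/∂q = 4(q + 3) = 0 at q ∈ {-3}.
The Hessian is diagonal: diag(g_pp, g_qq). Second derivatives: g_pp(-2)=32, g_pp(0)=-16, g_pp(2)=32; g_qq(-3)=4.
Local minima occur where both diagonal entries positive: (-2, -3), (2, -3). Count: 2.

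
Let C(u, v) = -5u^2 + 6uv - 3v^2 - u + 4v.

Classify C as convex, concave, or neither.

concave

C is quadratic, so its Hessian is the constant matrix H = [[-10, 6], [6, -6]].
det(H) = 24, tr(H) = -16.
det(H) > 0 and tr(H) < 0, so H is negative definite everywhere: concave.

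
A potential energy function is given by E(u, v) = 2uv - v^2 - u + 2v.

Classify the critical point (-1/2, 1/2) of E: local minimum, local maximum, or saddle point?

The Hessian of E is constant: H = [[0, 2], [2, -2]].
det(H) = 0·(-2) − 2² = -4.
Since det(H) < 0, H is indefinite and the critical point is a saddle point.

saddle point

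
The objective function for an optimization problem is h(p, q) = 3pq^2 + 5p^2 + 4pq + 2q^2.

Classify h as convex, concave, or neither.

The term 3pq^2 is cubic, so the Hessian is not constant.
∂²h/∂q² = 6p + 4, which takes both signs as p varies (negative for sufficiently negative p). A diagonal entry of the Hessian changing sign means the Hessian is neither positive- nor negative-semidefinite on all of R^2.

neither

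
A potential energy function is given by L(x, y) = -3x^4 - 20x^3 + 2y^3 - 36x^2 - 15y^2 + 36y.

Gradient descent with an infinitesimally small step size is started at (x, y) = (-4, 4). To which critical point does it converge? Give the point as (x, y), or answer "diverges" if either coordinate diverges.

L is separable, so gradient descent decouples: x follows -∂L/∂x, y follows -∂L/∂y.
∂L/∂x = -12x(x + 2)(x + 3); at x=-4 this is 96, so x decreases.
∂L/∂y = 6(y - 3)(y - 2); at y=4 this is 12, so y decreases.
The x-coordinate has no critical point in that direction and runs off to infinity.

diverges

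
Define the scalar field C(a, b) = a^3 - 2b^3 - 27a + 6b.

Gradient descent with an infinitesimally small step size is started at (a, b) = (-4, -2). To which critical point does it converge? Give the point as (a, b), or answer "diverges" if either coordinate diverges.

C is separable, so gradient descent decouples: a follows -∂C/∂a, b follows -∂C/∂b.
∂C/∂a = 3(a - 3)(a + 3); at a=-4 this is 21, so a decreases.
∂C/∂b = -6(b - 1)(b + 1); at b=-2 this is -18, so b increases.
The a-coordinate has no critical point in that direction and runs off to infinity.

diverges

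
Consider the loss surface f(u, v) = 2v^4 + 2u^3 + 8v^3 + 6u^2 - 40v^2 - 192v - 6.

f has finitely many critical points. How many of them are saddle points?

3

f separates as a function of u plus a function of v, so ∇f=0 decouples.
∂f/∂u = 6u(u + 2) = 0 at u ∈ {-2, 0}; ∂f/∂v = 8(v - 3)(v + 2)(v + 4) = 0 at v ∈ {-4, -2, 3}.
The Hessian is diagonal: diag(f_uu, f_vv). Second derivatives: f_uu(-2)=-12, f_uu(0)=12; f_vv(-4)=112, f_vv(-2)=-80, f_vv(3)=280.
Saddle points occur where the two diagonal entries have opposite signs: (-2, -4), (-2, 3), (0, -2). Count: 3.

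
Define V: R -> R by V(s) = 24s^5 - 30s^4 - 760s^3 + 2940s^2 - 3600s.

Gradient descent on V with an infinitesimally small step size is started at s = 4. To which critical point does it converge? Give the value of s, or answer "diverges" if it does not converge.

3

V'(s) = 120(s - 3)(s - 2)(s - 1)(s + 5), so V'(4) = 6480.
Gradient descent moves in the -V' direction, i.e. s is decreasing.
The nearest critical point in that direction is s = 3, where V'' = 1920 > 0 (a local minimum). The iterate converges there.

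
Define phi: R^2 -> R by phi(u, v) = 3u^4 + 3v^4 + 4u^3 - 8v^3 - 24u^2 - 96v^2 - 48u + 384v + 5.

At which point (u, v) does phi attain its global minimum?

phi(u,v) separates as P(u) + Q(v) + 5, so its minimum is min P + min Q + 5.
P'(u) = 12(u - 2)(u + 1)(u + 2) vanishes at u ∈ {-2, -1, 2}; Q'(v) = 12(v - 4)(v - 2)(v + 4) vanishes at v ∈ {-4, 2, 4}.
Local minima of P (where P''>0): P(-2)=16, P(2)=-112. Local minima of Q: Q(-4)=-1792, Q(4)=256.
So the global minimum of phi is P(2) + Q(-4) + 5 = -112 − 1792 + 5 = -1899, attained at (2, -4).

(2, -4)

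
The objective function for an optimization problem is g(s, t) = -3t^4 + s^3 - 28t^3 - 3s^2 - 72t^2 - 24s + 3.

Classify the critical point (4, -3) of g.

local minimum

The mixed partial ∂²g/∂s∂t is 0, so the Hessian at any point is diag(g_ss, g_tt) = diag(6(s - 1), -12(3t^2 + 14t + 12)).
At (4, -3): H = diag(18, 36).
Both eigenvalues are positive, so H is positive definite: a local minimum.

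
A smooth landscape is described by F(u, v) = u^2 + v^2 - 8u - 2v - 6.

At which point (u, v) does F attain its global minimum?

F(u,v) separates as P(u) + Q(v) − 6, so its minimum is min P + min Q − 6.
P'(u) = 2u - 8 vanishes at u ∈ {4}; Q'(v) = 2v - 2 vanishes at v ∈ {1}.
Local minima of P (where P''>0): P(4)=-16. Local minima of Q: Q(1)=-1.
So the global minimum of F is P(4) + Q(1) − 6 = -16 − 1 − 6 = -23, attained at (4, 1).

(4, 1)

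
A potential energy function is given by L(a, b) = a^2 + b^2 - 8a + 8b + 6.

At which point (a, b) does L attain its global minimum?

L(a,b) separates as P(a) + Q(b) + 6, so its minimum is min P + min Q + 6.
P'(a) = 2a - 8 vanishes at a ∈ {4}; Q'(b) = 2b + 8 vanishes at b ∈ {-4}.
Local minima of P (where P''>0): P(4)=-16. Local minima of Q: Q(-4)=-16.
So the global minimum of L is P(4) + Q(-4) + 6 = -16 − 16 + 6 = -26, attained at (4, -4).

(4, -4)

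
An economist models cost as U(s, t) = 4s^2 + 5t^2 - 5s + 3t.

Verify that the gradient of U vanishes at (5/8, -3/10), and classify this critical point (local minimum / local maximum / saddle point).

local minimum

∇U = (8s - 5, 10t + 3); substituting (5/8, -3/10) gives ∇U = (0, 0), so (5/8, -3/10) is indeed a critical point.
The Hessian of U is constant: H = [[8, 0], [0, 10]].
det(H) = 8·10 − 0² = 80.
det(H) > 0 and tr(H) = 18 > 0, so H is positive definite and the point is a local minimum.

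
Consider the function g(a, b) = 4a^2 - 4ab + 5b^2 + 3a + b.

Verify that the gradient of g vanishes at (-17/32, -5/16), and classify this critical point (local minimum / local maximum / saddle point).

∇g = (8a - 4b + 3, -4a + 10b + 1); substituting (-17/32, -5/16) gives ∇g = (0, 0), so (-17/32, -5/16) is indeed a critical point.
The Hessian of g is constant: H = [[8, -4], [-4, 10]].
det(H) = 8·10 − (-4)² = 64.
det(H) > 0 and tr(H) = 18 > 0, so H is positive definite and the point is a local minimum.

local minimum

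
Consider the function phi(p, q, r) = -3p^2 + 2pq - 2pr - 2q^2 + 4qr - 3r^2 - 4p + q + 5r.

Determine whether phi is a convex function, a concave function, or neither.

concave

phi is quadratic, so its Hessian is the constant matrix H = [[-6, 2, -2], [2, -4, 4], [-2, 4, -6]].
Leading principal minors: -6, 20, -40.
Signs alternate −, +, − ⇒ H ≺ 0 ⇒ concave.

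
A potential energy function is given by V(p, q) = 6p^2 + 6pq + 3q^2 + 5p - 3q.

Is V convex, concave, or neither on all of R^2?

V is quadratic, so its Hessian is the constant matrix H = [[12, 6], [6, 6]].
det(H) = 36, tr(H) = 18.
det(H) > 0 and tr(H) > 0, so H is positive definite everywhere: convex.

convex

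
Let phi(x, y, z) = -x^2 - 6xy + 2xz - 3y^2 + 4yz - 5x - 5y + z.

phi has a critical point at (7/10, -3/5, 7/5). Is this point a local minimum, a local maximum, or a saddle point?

The Hessian is constant: H = [[-2, -6, 2], [-6, -6, 4], [2, 4, 0]].
Leading principal minors: Δ₁ = -2, Δ₂ = -24, Δ₃ = -40.
The minors fit neither the all-positive nor the alternating-sign pattern, so H is indefinite: a saddle point.

saddle point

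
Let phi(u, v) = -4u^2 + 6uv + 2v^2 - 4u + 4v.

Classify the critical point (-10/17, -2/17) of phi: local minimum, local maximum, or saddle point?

saddle point

The Hessian of phi is constant: H = [[-8, 6], [6, 4]].
det(H) = (-8)·4 − 6² = -68.
Since det(H) < 0, H is indefinite and the critical point is a saddle point.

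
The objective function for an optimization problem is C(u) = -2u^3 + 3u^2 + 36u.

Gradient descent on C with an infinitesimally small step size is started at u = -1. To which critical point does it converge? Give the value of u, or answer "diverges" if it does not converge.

C'(u) = -6(u - 3)(u + 2), so C'(-1) = 24.
Gradient descent moves in the -C' direction, i.e. u is decreasing.
The nearest critical point in that direction is u = -2, where C'' = 30 > 0 (a local minimum). The iterate converges there.

-2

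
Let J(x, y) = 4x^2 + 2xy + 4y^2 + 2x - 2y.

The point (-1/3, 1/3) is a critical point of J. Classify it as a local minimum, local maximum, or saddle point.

The Hessian of J is constant: H = [[8, 2], [2, 8]].
det(H) = 8·8 − 2² = 60.
det(H) > 0 and tr(H) = 16 > 0, so H is positive definite and the point is a local minimum.

local minimum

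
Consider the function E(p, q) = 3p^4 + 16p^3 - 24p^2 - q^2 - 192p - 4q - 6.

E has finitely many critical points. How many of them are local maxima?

1

E separates as a function of p plus a function of q, so ∇E=0 decouples.
∂E/∂p = 12(p - 2)(p + 2)(p + 4) = 0 at p ∈ {-4, -2, 2}; ∂E/∂q = -2(q + 2) = 0 at q ∈ {-2}.
The Hessian is diagonal: diag(E_pp, E_qq). Second derivatives: E_pp(-4)=144, E_pp(-2)=-96, E_pp(2)=288; E_qq(-2)=-2.
Local maxima occur where both diagonal entries negative: (-2, -2). Count: 1.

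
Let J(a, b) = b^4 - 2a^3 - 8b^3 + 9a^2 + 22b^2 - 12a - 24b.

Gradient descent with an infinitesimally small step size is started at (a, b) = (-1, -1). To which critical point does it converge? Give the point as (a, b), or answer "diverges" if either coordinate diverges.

(1, 1)

J is separable, so gradient descent decouples: a follows -∂J/∂a, b follows -∂J/∂b.
∂J/∂a = -6(a - 2)(a - 1); at a=-1 this is -36, so a increases.
∂J/∂b = 4(b - 3)(b - 2)(b - 1); at b=-1 this is -96, so b increases.
a converges to its nearest critical value 1 (a local min of the a-part); b converges to 1. The iterate converges to (1, 1).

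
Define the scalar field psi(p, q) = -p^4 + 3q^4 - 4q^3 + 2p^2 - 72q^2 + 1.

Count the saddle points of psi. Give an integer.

5

psi separates as a function of p plus a function of q, so ∇psi=0 decouples.
∂psi/∂p = -4p(p - 1)(p + 1) = 0 at p ∈ {-1, 0, 1}; ∂psi/∂q = 12q(q - 4)(q + 3) = 0 at q ∈ {-3, 0, 4}.
The Hessian is diagonal: diag(psi_pp, psi_qq). Second derivatives: psi_pp(-1)=-8, psi_pp(0)=4, psi_pp(1)=-8; psi_qq(-3)=252, psi_qq(0)=-144, psi_qq(4)=336.
Saddle points occur where the two diagonal entries have opposite signs: (-1, -3), (-1, 4), (0, 0), (1, -3), (1, 4). Count: 5.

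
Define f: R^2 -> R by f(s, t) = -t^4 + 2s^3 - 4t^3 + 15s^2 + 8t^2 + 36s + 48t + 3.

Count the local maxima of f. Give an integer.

2

f separates as a function of s plus a function of t, so ∇f=0 decouples.
∂f/∂s = 6(s + 2)(s + 3) = 0 at s ∈ {-3, -2}; ∂f/∂t = -4(t - 2)(t + 2)(t + 3) = 0 at t ∈ {-3, -2, 2}.
The Hessian is diagonal: diag(f_ss, f_tt). Second derivatives: f_ss(-3)=-6, f_ss(-2)=6; f_tt(-3)=-20, f_tt(-2)=16, f_tt(2)=-80.
Local maxima occur where both diagonal entries negative: (-3, -3), (-3, 2). Count: 2.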